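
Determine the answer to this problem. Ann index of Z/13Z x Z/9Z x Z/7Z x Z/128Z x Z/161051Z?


Exponent = lcm of the cyclic orders; pairwise coprime => product.
13^1*3^2*7^1*2^7*11^5=13*9*7*128*161051=16883298432


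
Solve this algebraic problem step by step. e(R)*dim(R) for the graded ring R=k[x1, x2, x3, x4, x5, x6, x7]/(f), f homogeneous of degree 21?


e(R)=deg(f)=21, dim(R)=7-1=6
e*dim=21*6=126


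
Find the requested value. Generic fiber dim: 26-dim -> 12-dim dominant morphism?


dim(fiber)=dim(X)-dim(Y)=26-12=14


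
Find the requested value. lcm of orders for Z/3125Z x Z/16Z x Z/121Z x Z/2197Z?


Exponent = lcm of the cyclic orders; pairwise coprime => product.
5^5*2^4*11^2*13^3=3125*16*121*2197=13291850000


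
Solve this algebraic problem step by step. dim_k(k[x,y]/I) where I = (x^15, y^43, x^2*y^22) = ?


k[x,y]/I, I = (x^15, y^43, x^2*y^22)
Rect: 15x43=645. Corner: (15-2)x(43-22)=273.
dim = 645-273 = 372


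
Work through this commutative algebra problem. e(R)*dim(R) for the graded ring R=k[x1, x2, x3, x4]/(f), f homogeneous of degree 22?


e(R)=deg(f)=22, dim(R)=4-1=3
e*dim=22*3=66


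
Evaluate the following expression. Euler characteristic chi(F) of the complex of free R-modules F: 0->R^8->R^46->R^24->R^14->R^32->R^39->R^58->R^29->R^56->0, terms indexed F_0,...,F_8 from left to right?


chi = sum (-1)^i * rank:
(-1)^0*8=8
(-1)^1*46=-46
(-1)^2*24=24
(-1)^3*14=-14
(-1)^4*32=32
(-1)^5*39=-39
(-1)^6*58=58
(-1)^7*29=-29
(-1)^8*56=56
chi=50


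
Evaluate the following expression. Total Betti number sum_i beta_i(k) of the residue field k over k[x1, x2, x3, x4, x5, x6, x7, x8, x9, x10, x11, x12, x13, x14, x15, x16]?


Koszul resolution: beta_i(k)=C(n,i), n=16
sum_i C(16,i) = 2^16 = 65536


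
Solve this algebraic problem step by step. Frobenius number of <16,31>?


gcd(16,31)=1 => F=ab-a-b=16*31-16-31=496-47=449


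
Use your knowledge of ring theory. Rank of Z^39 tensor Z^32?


rank(M(x)N) = rank(M)*rank(N)
39*32 = 1248


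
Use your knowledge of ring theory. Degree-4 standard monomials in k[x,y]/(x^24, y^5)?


k[x,y], I = (x^24, y^5), d = 4
Need i < 24 and d-i < 5.
Range: 0 <= i <= 4.
H(4) = 5


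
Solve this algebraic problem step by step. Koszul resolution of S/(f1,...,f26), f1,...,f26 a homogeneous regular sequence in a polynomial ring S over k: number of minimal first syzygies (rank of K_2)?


Regular sequence => Koszul complex is the minimal free resolution.
Syz_1 minimally generated by Koszul relations f_i*e_j - f_j*e_i (i<j): mu(Syz_1) = beta_2 = C(m,2) = m(m-1)/2
m=26
26*25/2 = 325


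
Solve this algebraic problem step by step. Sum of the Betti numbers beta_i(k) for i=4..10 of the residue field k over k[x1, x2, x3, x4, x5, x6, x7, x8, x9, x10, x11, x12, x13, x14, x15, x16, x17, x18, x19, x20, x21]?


Koszul resolution: beta_i(k)=C(n,i), n=21
C(21,4)=5985, C(21,5)=20349, C(21,6)=54264, C(21,7)=116280, C(21,8)=203490, C(21,9)=293930, C(21,10)=352716
Sum=1047014


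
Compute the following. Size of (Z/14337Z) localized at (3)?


3-primary part: 14337=3^5*59
Size=3^5=243


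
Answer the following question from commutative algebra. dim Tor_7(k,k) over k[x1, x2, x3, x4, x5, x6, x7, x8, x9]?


Koszul: C(n,i)=C(9,7)=36


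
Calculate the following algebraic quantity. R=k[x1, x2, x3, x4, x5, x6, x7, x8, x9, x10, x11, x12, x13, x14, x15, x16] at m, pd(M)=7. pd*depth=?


pd+depth=16
depth=16-7=9
pd*depth=7*9=63


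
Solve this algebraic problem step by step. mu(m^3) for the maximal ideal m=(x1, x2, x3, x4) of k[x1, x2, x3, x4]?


Graded Nakayama: mu(m^d) = dim_k (m^d/m^(d+1)) = #degree-3 monomials in 4 vars
C(n+d-1,d)=C(6,3)=20


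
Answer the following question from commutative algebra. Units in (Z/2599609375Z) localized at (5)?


Local ring = Z/1953125Z.
phi(1953125) = 5^8*(5-1) = 1562500


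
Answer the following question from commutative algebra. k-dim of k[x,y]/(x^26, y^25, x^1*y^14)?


k[x,y]/I, I = (x^26, y^25, x^1*y^14)
Rect: 26x25=650. Corner: (26-1)x(25-14)=275.
dim = 650-275 = 375


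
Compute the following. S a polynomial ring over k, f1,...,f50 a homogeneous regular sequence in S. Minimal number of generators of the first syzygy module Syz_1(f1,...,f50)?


Regular sequence => Koszul complex is the minimal free resolution.
Syz_1 minimally generated by Koszul relations f_i*e_j - f_j*e_i (i<j): mu(Syz_1) = beta_2 = C(m,2) = m(m-1)/2
m=50
50*49/2 = 1225


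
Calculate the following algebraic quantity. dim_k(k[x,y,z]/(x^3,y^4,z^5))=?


Basis: x^iy^jz^k, i<3,j<4,k<5
3*4*5=60


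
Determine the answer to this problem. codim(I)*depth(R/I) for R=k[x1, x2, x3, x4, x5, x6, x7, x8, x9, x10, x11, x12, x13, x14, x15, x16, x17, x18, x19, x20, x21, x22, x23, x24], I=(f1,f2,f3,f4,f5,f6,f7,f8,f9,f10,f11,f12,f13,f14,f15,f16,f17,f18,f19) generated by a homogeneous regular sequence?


codim=19, depth=dim(R/I)=24-19=5
Product=19*5=95


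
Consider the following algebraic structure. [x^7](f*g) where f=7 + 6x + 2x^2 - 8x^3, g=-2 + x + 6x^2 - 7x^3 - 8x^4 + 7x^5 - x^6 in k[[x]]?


[x^7] = sum a_i*b_j, i+j=7
  6*-1=-6
  2*7=14
  -8*-8=64
Sum=72


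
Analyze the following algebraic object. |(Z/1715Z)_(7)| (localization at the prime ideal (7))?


7-primary part: 1715=7^3*5
Size=7^3=343


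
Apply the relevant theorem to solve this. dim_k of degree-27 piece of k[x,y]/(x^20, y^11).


k[x,y], I = (x^20, y^11), d = 27
Need i < 20 and d-i < 11.
Range: 17 <= i <= 19.
H(27) = 3


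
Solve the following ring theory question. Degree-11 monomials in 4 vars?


C(d+n-1,n-1)=C(14,3)=364


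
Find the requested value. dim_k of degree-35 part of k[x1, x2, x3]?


C(d+n-1,n-1)=C(37,2)=666


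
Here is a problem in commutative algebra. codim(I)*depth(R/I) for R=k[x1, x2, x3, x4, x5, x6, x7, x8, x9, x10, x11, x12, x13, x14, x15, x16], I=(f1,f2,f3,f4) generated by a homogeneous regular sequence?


codim=4, depth=dim(R/I)=16-4=12
Product=4*12=48


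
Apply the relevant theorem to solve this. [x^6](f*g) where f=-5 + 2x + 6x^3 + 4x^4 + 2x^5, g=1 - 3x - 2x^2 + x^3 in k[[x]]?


[x^6] = sum a_i*b_j, i+j=6
  6*1=6
  4*-2=-8
  2*-3=-6
Sum=-8


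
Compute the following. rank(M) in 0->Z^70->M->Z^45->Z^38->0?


Alt sum=0:
(-1)^0*70 + (-1)^1*? + (-1)^2*45 + (-1)^3*38=0
rank(M)=77


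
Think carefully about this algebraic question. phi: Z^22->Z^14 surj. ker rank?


rank(ker) = 22-14 = 8


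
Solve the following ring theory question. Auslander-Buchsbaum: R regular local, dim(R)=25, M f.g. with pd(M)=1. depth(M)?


pd+depth=depth(R)=25
depth=25-1=24


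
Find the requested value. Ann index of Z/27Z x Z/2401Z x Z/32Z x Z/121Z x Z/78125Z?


Exponent = lcm of the cyclic orders; pairwise coprime => product.
3^3*7^4*2^5*11^2*5^7=27*2401*32*121*78125=19610167500000


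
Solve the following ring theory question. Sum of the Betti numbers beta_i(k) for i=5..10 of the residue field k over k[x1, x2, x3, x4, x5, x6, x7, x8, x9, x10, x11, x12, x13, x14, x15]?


Koszul resolution: beta_i(k)=C(n,i), n=15
C(15,5)=3003, C(15,6)=5005, C(15,7)=6435, C(15,8)=6435, C(15,9)=5005, C(15,10)=3003
Sum=28886


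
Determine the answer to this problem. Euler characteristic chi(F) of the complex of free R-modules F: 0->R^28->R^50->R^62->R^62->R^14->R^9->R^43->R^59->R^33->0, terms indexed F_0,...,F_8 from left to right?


chi = sum (-1)^i * rank:
(-1)^0*28=28
(-1)^1*50=-50
(-1)^2*62=62
(-1)^3*62=-62
(-1)^4*14=14
(-1)^5*9=-9
(-1)^6*43=43
(-1)^7*59=-59
(-1)^8*33=33
chi=0


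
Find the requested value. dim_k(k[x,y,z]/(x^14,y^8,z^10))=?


Basis: x^iy^jz^k, i<14,j<8,k<10
14*8*10=1120


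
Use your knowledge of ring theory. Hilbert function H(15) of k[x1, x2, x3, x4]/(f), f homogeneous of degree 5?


C(18,3)-C(13,3)=816-286=530


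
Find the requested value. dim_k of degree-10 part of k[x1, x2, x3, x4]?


C(d+n-1,n-1)=C(13,3)=286


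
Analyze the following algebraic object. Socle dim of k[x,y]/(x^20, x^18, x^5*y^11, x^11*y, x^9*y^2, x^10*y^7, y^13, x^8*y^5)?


Socle = ann(m) = span of standard monomials u with x*u, y*u in I (staircase corners).
Redundant generators: x^20, x^10*y^7
Minimal generators: x^18, x^11*y, x^9*y^2, x^8*y^5, x^5*y^11, y^13
Corners: x^4y^12, x^7y^10, x^8y^4, x^10y, x^17
Socle dim=5


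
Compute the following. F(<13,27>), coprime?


gcd(13,27)=1 => F=ab-a-b=13*27-13-27=351-40=311


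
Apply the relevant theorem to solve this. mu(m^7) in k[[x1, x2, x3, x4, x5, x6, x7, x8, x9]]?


C(n+d-1,d)=C(15,7)=6435


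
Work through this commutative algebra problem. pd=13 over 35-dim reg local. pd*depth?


pd+depth=35
depth=35-13=22
pd*depth=13*22=286


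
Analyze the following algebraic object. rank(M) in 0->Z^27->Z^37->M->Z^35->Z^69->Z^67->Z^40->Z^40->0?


Alt sum=0:
(-1)^0*27 + (-1)^1*37 + (-1)^2*? + (-1)^3*35 + (-1)^4*69 + (-1)^5*67 + (-1)^6*40 + (-1)^7*40=0
rank(M)=43


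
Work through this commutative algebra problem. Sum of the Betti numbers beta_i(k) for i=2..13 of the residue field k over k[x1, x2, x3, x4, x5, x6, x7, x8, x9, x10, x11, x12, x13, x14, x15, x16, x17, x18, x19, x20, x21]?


Koszul resolution: beta_i(k)=C(n,i), n=21
C(21,2)=210, C(21,3)=1330, C(21,4)=5985, C(21,5)=20349, C(21,6)=54264, C(21,7)=116280, C(21,8)=203490, C(21,9)=293930, C(21,10)=352716, C(21,11)=352716, C(21,12)=293930, C(21,13)=203490
Sum=1898690


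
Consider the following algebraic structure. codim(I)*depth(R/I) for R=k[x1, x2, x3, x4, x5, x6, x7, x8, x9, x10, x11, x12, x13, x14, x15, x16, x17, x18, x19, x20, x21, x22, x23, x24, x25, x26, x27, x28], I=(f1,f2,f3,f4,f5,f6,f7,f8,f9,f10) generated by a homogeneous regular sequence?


codim=10, depth=dim(R/I)=28-10=18
Product=10*18=180


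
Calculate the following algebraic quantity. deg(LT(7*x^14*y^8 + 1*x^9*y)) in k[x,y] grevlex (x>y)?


LT: 7*x^14*y^8
deg_x=14, deg_y=8
Total=14+8=22


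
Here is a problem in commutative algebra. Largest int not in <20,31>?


gcd(20,31)=1 => F=ab-a-b=20*31-20-31=620-51=569


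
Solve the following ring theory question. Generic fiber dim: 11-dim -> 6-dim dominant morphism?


dim(fiber)=dim(X)-dim(Y)=11-6=5


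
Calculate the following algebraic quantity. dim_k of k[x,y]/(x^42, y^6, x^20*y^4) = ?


k[x,y]/I, I = (x^42, y^6, x^20*y^4)
Rect: 42x6=252. Corner: (42-20)x(6-4)=44.
dim = 252-44 = 208


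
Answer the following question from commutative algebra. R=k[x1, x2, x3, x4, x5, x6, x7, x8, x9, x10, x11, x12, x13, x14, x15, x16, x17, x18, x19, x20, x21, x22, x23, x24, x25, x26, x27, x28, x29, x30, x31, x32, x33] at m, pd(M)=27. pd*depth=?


pd+depth=33
depth=33-27=6
pd*depth=27*6=162


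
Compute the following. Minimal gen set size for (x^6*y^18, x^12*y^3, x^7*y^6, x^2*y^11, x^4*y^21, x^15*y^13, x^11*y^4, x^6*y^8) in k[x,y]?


Remove redundant (divisible by others).
x^15*y^13 redundant.
x^6*y^18 redundant.
x^4*y^21 redundant.
Min: x^12*y^3, x^11*y^4, x^7*y^6, x^6*y^8, x^2*y^11
Count=5


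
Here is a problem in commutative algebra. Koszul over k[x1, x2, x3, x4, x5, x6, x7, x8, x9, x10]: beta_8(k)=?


C(n,i)=C(10,8)=45


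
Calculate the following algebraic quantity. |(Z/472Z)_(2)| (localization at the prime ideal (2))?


2-primary part: 472=2^3*59
Size=2^3=8


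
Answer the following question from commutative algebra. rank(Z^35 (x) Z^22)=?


rank(M(x)N) = rank(M)*rank(N)
35*22 = 770


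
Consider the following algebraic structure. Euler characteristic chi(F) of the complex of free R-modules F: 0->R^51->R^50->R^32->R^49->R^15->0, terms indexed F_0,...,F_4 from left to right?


chi = sum (-1)^i * rank:
(-1)^0*51=51
(-1)^1*50=-50
(-1)^2*32=32
(-1)^3*49=-49
(-1)^4*15=15
chi=-1


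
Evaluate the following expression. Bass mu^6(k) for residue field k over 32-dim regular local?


C(n,i)=C(32,6)=906192


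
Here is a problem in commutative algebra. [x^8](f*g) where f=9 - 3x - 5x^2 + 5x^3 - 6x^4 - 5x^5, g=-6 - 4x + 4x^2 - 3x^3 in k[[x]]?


[x^8] = sum a_i*b_j, i+j=8
  -5*-3=15
Sum=15


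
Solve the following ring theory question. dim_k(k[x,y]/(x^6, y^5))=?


Basis: x^i*y^j, i<6, j<5
6*5=30


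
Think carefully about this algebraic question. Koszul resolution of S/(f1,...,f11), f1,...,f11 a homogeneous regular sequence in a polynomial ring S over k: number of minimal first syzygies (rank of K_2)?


Regular sequence => Koszul complex is the minimal free resolution.
Syz_1 minimally generated by Koszul relations f_i*e_j - f_j*e_i (i<j): mu(Syz_1) = beta_2 = C(m,2) = m(m-1)/2
m=11
11*10/2 = 55


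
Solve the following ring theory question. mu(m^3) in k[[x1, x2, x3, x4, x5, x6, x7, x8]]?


C(n+d-1,d)=C(10,3)=120


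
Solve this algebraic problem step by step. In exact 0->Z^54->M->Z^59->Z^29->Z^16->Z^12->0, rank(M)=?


Alt sum=0:
(-1)^0*54 + (-1)^1*? + (-1)^2*59 + (-1)^3*29 + (-1)^4*16 + (-1)^5*12=0
rank(M)=88


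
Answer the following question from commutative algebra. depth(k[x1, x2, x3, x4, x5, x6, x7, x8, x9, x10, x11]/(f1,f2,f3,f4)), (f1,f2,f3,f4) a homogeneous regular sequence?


depth(R)=11
depth(R/I)=11-4=7


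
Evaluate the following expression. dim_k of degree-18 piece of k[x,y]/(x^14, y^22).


k[x,y], I = (x^14, y^22), d = 18
Need i < 14 and d-i < 22.
Range: 0 <= i <= 13.
H(18) = 14


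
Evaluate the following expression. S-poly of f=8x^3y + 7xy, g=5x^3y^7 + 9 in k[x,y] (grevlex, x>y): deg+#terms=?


LT(f)=8x^3y, LT(g)=5x^3y^7
lcm(LM)=x^3y^7
S(f,g) (scaled by 40 to clear denominators) = 5y^6*f - 8*g = 35xy^7 - 72
2 terms, deg 8.
8+2=10


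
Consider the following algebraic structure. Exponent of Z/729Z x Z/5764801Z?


Exponent = lcm of the cyclic orders; pairwise coprime => product.
3^6*7^8=729*5764801=4202539929


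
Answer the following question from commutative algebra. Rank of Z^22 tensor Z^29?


rank(M(x)N) = rank(M)*rank(N)
22*29 = 638


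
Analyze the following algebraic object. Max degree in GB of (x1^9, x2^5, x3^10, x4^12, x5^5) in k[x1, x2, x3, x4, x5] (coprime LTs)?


Pure powers, coprime LTs => already GB.
Degrees: 9, 5, 10, 12, 5
Max=12


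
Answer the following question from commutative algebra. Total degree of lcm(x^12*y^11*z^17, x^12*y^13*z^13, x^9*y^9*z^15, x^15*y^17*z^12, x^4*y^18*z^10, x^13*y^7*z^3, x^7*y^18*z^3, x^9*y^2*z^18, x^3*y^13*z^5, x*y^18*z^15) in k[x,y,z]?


lcm = componentwise max:
x: max(12,12,9,15,4,13,7,9,3,1)=15
y: max(11,13,9,17,18,7,18,2,13,18)=18
z: max(17,13,15,12,10,3,3,18,5,15)=18
Total=15+18+18=51


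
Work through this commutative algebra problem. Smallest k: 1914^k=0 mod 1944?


1914^k mod 1944:
k=1: 1914
k=2: 900
k=3: 216
k=4: 1296
k=5: 0
First zero at k = 5


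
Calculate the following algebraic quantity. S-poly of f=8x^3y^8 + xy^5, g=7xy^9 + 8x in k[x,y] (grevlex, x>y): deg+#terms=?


LT(f)=8x^3y^8, LT(g)=7xy^9
lcm(LM)=x^3y^9
S(f,g) (scaled by 56 to clear denominators) = 7y*f - 8x^2*g = 7xy^6 - 64x^3
2 terms, deg 7.
7+2=9


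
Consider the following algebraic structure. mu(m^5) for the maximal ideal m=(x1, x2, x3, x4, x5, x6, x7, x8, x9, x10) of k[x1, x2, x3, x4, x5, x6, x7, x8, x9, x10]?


Graded Nakayama: mu(m^d) = dim_k (m^d/m^(d+1)) = #degree-5 monomials in 10 vars
C(n+d-1,d)=C(14,5)=2002


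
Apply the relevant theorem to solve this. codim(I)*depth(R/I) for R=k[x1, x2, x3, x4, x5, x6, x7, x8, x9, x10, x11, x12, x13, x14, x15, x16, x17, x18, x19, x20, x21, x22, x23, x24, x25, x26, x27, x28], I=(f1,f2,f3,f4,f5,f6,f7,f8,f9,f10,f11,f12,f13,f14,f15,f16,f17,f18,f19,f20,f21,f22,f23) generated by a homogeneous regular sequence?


codim=23, depth=dim(R/I)=28-23=5
Product=23*5=115


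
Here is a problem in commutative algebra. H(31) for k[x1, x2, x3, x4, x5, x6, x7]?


C(d+n-1,n-1)=C(37,6)=2324784


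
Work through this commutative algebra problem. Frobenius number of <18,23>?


gcd(18,23)=1 => F=ab-a-b=18*23-18-23=414-41=373


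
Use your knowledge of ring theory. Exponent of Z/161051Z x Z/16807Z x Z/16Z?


Exponent = lcm of the cyclic orders; pairwise coprime => product.
11^5*7^5*2^4=161051*16807*16=43308546512


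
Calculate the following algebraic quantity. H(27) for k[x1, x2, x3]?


C(d+n-1,n-1)=C(29,2)=406


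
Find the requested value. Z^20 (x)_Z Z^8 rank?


rank(M(x)N) = rank(M)*rank(N)
20*8 = 160


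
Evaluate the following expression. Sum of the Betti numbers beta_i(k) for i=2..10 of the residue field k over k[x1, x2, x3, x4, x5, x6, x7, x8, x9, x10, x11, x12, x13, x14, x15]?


Koszul resolution: beta_i(k)=C(n,i), n=15
C(15,2)=105, C(15,3)=455, C(15,4)=1365, C(15,5)=3003, C(15,6)=5005, C(15,7)=6435, C(15,8)=6435, C(15,9)=5005, C(15,10)=3003
Sum=30811


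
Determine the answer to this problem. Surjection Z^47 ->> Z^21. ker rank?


rank(ker) = 47-21 = 26


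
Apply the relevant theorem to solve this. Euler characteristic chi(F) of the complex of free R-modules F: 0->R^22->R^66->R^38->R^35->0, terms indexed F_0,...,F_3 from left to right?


chi = sum (-1)^i * rank:
(-1)^0*22=22
(-1)^1*66=-66
(-1)^2*38=38
(-1)^3*35=-35
chi=-41


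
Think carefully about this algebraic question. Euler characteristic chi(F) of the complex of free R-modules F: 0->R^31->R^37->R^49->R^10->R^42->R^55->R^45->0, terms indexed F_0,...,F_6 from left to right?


chi = sum (-1)^i * rank:
(-1)^0*31=31
(-1)^1*37=-37
(-1)^2*49=49
(-1)^3*10=-10
(-1)^4*42=42
(-1)^5*55=-55
(-1)^6*45=45
chi=65


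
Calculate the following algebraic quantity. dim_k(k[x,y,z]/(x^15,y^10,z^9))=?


Basis: x^iy^jz^k, i<15,j<10,k<9
15*10*9=1350


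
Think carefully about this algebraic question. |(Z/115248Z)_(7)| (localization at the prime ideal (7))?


7-primary part: 115248=7^4*48
Size=7^4=2401


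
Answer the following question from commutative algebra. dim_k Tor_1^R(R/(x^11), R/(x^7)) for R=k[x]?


Tor_1(R/I,R/J)=(I cap J)/IJ=(x^11)/(x^18)
dim=18-11=min(11,7)=7


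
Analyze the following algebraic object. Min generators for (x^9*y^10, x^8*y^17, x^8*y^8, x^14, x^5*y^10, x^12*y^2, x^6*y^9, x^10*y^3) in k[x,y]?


Remove redundant (divisible by others).
x^9*y^10 redundant.
x^8*y^17 redundant.
Min: x^14, x^12*y^2, x^10*y^3, x^8*y^8, x^6*y^9, x^5*y^10
Count=6


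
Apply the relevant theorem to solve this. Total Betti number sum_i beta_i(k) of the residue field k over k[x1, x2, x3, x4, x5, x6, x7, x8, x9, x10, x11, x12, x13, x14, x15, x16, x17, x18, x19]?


Koszul resolution: beta_i(k)=C(n,i), n=19
sum_i C(19,i) = 2^19 = 524288


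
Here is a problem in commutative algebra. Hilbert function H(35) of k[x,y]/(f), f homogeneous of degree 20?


H(t)=d for t>=d-1.
d=20, t=35
H(35)=20


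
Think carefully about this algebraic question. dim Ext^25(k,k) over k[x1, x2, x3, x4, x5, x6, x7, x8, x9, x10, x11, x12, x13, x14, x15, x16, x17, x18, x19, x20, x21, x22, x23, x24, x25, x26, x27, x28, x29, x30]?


C(n,i)=C(30,25)=142506


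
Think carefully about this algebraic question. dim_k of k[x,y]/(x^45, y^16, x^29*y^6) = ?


k[x,y]/I, I = (x^45, y^16, x^29*y^6)
Rect: 45x16=720. Corner: (45-29)x(16-6)=160.
dim = 720-160 = 560


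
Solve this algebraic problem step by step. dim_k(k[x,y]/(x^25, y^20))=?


Basis: x^i*y^j, i<25, j<20
25*20=500


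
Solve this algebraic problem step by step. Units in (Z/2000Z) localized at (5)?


Local ring = Z/125Z.
phi(125) = 5^2*(5-1) = 100


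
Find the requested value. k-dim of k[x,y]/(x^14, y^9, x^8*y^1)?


k[x,y]/I, I = (x^14, y^9, x^8*y^1)
Rect: 14x9=126. Corner: (14-8)x(9-1)=48.
dim = 126-48 = 78


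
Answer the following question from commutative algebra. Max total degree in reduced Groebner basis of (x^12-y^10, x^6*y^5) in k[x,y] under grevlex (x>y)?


LT(f1)=x^12, LT(f2)=x^6y^5, lcm=x^12y^5
S(f1,f2) = y^5*f1 - x^6*f2 = -y^15
Reduced GB = {f1, f2, y^15}; degrees 12, 11, 15
Max = 15


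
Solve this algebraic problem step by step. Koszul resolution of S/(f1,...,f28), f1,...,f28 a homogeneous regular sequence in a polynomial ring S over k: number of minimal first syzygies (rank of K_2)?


Regular sequence => Koszul complex is the minimal free resolution.
Syz_1 minimally generated by Koszul relations f_i*e_j - f_j*e_i (i<j): mu(Syz_1) = beta_2 = C(m,2) = m(m-1)/2
m=28
28*27/2 = 378


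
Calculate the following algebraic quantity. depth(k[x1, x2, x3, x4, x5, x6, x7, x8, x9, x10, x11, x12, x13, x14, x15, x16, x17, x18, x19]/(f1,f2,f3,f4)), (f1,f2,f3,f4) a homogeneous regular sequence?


depth(R)=19
depth(R/I)=19-4=15


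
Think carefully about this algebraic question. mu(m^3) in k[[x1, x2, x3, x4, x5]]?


C(n+d-1,d)=C(7,3)=35


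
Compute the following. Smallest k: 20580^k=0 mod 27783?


20580^k mod 27783:
k=1: 20580
k=2: 12348
k=3: 18522
k=4: 0
First zero at k = 4


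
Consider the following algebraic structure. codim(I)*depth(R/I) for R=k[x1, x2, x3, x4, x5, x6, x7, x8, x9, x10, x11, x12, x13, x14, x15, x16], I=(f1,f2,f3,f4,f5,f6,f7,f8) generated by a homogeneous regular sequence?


codim=8, depth=dim(R/I)=16-8=8
Product=8*8=64


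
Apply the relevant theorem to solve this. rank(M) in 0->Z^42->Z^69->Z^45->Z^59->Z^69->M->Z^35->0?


Alt sum=0:
(-1)^0*42 + (-1)^1*69 + (-1)^2*45 + (-1)^3*59 + (-1)^4*69 + (-1)^5*? + (-1)^6*35=0
rank(M)=63


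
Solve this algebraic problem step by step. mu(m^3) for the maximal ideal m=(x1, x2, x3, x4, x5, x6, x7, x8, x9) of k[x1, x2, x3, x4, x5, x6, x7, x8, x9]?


Graded Nakayama: mu(m^d) = dim_k (m^d/m^(d+1)) = #degree-3 monomials in 9 vars
C(n+d-1,d)=C(11,3)=165


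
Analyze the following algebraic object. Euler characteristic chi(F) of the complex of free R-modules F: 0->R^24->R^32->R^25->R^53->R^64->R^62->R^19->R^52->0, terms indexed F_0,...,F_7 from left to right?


chi = sum (-1)^i * rank:
(-1)^0*24=24
(-1)^1*32=-32
(-1)^2*25=25
(-1)^3*53=-53
(-1)^4*64=64
(-1)^5*62=-62
(-1)^6*19=19
(-1)^7*52=-52
chi=-67


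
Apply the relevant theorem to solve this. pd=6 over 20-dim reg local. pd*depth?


pd+depth=20
depth=20-6=14
pd*depth=6*14=84


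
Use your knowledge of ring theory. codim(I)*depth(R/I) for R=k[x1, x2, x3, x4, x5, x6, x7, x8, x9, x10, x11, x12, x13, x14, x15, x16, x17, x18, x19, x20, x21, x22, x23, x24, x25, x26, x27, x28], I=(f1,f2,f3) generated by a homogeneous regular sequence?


codim=3, depth=dim(R/I)=28-3=25
Product=3*25=75


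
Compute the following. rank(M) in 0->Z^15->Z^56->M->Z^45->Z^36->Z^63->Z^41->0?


Alt sum=0:
(-1)^0*15 + (-1)^1*56 + (-1)^2*? + (-1)^3*45 + (-1)^4*36 + (-1)^5*63 + (-1)^6*41=0
rank(M)=72


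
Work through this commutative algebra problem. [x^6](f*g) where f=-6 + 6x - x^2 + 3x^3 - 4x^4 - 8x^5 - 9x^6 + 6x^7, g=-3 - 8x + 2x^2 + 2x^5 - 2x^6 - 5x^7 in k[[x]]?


[x^6] = sum a_i*b_j, i+j=6
  -6*-2=12
  6*2=12
  -4*2=-8
  -8*-8=64
  -9*-3=27
Sum=107


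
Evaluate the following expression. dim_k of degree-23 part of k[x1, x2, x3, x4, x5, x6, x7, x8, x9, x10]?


C(d+n-1,n-1)=C(32,9)=28048800


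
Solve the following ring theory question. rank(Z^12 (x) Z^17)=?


rank(M(x)N) = rank(M)*rank(N)
12*17 = 204


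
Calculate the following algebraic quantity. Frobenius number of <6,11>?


gcd(6,11)=1 => F=ab-a-b=6*11-6-11=66-17=49


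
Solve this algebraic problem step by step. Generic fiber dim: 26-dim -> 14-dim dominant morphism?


dim(fiber)=dim(X)-dim(Y)=26-14=12


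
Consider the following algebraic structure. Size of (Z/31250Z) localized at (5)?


5-primary part: 31250=5^6*2
Size=5^6=15625


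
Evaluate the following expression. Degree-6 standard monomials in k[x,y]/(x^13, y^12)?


k[x,y], I = (x^13, y^12), d = 6
Need i < 13 and d-i < 12.
Range: 0 <= i <= 6.
H(6) = 7


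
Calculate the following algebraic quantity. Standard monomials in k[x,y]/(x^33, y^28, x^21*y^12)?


k[x,y]/I, I = (x^33, y^28, x^21*y^12)
Rect: 33x28=924. Corner: (33-21)x(28-12)=192.
dim = 924-192 = 732


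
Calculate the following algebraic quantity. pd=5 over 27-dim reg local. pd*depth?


pd+depth=27
depth=27-5=22
pd*depth=5*22=110


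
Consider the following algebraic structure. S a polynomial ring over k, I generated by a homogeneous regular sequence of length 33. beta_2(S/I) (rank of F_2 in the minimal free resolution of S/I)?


Regular sequence => Koszul complex is the minimal free resolution.
Syz_1 minimally generated by Koszul relations f_i*e_j - f_j*e_i (i<j): mu(Syz_1) = beta_2 = C(m,2) = m(m-1)/2
m=33
33*32/2 = 528


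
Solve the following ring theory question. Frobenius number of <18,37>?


gcd(18,37)=1 => F=ab-a-b=18*37-18-37=666-55=611


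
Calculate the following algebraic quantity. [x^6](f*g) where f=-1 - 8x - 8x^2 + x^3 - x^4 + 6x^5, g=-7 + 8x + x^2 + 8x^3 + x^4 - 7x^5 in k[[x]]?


[x^6] = sum a_i*b_j, i+j=6
  -8*-7=56
  -8*1=-8
  1*8=8
  -1*1=-1
  6*8=48
Sum=103


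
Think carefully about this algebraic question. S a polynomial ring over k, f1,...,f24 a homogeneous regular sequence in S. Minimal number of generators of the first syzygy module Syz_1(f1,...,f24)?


Regular sequence => Koszul complex is the minimal free resolution.
Syz_1 minimally generated by Koszul relations f_i*e_j - f_j*e_i (i<j): mu(Syz_1) = beta_2 = C(m,2) = m(m-1)/2
m=24
24*23/2 = 276


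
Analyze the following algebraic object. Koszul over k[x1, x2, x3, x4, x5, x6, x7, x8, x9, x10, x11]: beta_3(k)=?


C(n,i)=C(11,3)=165


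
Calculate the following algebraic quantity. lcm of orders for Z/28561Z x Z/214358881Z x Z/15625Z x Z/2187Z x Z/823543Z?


Exponent = lcm of the cyclic orders; pairwise coprime => product.
13^4*11^8*5^6*3^7*7^7=28561*214358881*15625*2187*823543=172293930927383224037203125


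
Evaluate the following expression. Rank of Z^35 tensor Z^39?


rank(M(x)N) = rank(M)*rank(N)
35*39 = 1365


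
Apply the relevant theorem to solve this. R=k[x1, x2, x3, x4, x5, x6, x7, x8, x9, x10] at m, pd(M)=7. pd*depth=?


pd+depth=10
depth=10-7=3
pd*depth=7*3=21


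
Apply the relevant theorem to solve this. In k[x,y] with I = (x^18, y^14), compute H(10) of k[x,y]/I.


k[x,y], I = (x^18, y^14), d = 10
Need i < 18 and d-i < 14.
Range: 0 <= i <= 10.
H(10) = 11


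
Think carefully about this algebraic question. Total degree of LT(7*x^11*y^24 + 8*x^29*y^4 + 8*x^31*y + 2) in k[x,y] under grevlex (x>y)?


LT: 7*x^11*y^24
deg_x=11, deg_y=24
Total=11+24=35


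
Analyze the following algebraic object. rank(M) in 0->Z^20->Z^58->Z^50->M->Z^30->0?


Alt sum=0:
(-1)^0*20 + (-1)^1*58 + (-1)^2*50 + (-1)^3*? + (-1)^4*30=0
rank(M)=42


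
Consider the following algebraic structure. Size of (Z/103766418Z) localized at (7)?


7-primary part: 103766418=7^8*18
Size=7^8=5764801


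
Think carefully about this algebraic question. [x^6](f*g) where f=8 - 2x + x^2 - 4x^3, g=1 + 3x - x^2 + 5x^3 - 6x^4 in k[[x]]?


[x^6] = sum a_i*b_j, i+j=6
  1*-6=-6
  -4*5=-20
Sum=-26


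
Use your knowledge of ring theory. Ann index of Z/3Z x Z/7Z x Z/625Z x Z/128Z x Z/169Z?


Exponent = lcm of the cyclic orders; pairwise coprime => product.
3^1*7^1*5^4*2^7*13^2=3*7*625*128*169=283920000


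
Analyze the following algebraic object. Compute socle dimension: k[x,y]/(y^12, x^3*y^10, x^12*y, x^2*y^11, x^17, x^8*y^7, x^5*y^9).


Socle = ann(m) = span of standard monomials u with x*u, y*u in I (staircase corners).
Minimal generators: x^17, x^12*y, x^8*y^7, x^5*y^9, x^3*y^10, x^2*y^11, y^12
Corners: xy^11, x^2y^10, x^4y^9, x^7y^8, x^11y^6, x^16
Socle dim=6


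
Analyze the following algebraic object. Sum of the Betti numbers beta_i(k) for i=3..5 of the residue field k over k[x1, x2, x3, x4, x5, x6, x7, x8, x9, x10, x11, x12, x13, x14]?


Koszul resolution: beta_i(k)=C(n,i), n=14
C(14,3)=364, C(14,4)=1001, C(14,5)=2002
Sum=3367


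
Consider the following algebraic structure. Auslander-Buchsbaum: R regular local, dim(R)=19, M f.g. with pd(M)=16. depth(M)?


pd+depth=depth(R)=19
depth=19-16=3


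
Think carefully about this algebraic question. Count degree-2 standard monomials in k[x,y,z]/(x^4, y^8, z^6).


Need i<4, j<8, k<6 with i+j+k=2.
For each i, j ranges over max(0,2-i-5)..min(7,2-i):
  i=0: j in [0,2] -> 3
  i=1: j in [0,1] -> 2
  i=2: j in [0,0] -> 1
H(2) = 3+2+1 = 6


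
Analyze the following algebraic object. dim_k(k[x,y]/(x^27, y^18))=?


Basis: x^i*y^j, i<27, j<18
27*18=486


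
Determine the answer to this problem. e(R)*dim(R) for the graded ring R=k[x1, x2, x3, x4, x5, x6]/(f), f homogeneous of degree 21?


e(R)=deg(f)=21, dim(R)=6-1=5
e*dim=21*5=105


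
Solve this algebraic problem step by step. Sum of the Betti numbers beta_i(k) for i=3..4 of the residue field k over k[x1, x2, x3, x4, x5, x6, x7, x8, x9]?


Koszul resolution: beta_i(k)=C(n,i), n=9
C(9,3)=84, C(9,4)=126
Sum=210


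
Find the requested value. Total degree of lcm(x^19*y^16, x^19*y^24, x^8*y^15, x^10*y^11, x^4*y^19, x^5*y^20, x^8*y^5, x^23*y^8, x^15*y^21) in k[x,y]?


lcm = componentwise max:
x: max(19,19,8,10,4,5,8,23,15)=23
y: max(16,24,15,11,19,20,5,8,21)=24
Total=23+24=47


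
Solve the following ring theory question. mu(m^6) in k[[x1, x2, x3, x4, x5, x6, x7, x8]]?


C(n+d-1,d)=C(13,6)=1716


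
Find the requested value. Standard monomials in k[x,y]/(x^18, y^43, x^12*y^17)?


k[x,y]/I, I = (x^18, y^43, x^12*y^17)
Rect: 18x43=774. Corner: (18-12)x(43-17)=156.
dim = 774-156 = 618


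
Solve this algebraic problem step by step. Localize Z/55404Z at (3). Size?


3-primary part: 55404=3^6*76
Size=3^6=729


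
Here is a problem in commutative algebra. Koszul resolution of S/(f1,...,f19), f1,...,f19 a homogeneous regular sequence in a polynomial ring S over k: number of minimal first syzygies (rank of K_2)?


Regular sequence => Koszul complex is the minimal free resolution.
Syz_1 minimally generated by Koszul relations f_i*e_j - f_j*e_i (i<j): mu(Syz_1) = beta_2 = C(m,2) = m(m-1)/2
m=19
19*18/2 = 171


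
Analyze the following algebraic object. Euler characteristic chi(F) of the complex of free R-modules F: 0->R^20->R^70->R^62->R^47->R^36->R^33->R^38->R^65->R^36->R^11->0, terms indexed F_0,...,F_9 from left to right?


chi = sum (-1)^i * rank:
(-1)^0*20=20
(-1)^1*70=-70
(-1)^2*62=62
(-1)^3*47=-47
(-1)^4*36=36
(-1)^5*33=-33
(-1)^6*38=38
(-1)^7*65=-65
(-1)^8*36=36
(-1)^9*11=-11
chi=-34


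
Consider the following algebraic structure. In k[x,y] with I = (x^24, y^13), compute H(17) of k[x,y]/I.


k[x,y], I = (x^24, y^13), d = 17
Need i < 24 and d-i < 13.
Range: 5 <= i <= 17.
H(17) = 13


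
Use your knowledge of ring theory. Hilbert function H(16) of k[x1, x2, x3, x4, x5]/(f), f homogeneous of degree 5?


C(20,4)-C(15,4)=4845-1365=3480


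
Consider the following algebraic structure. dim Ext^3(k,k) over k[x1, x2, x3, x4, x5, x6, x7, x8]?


C(n,i)=C(8,3)=56


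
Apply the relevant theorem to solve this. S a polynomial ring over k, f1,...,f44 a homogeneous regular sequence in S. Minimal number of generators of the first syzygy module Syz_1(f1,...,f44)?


Regular sequence => Koszul complex is the minimal free resolution.
Syz_1 minimally generated by Koszul relations f_i*e_j - f_j*e_i (i<j): mu(Syz_1) = beta_2 = C(m,2) = m(m-1)/2
m=44
44*43/2 = 946


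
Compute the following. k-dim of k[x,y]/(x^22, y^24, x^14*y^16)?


k[x,y]/I, I = (x^22, y^24, x^14*y^16)
Rect: 22x24=528. Corner: (22-14)x(24-16)=64.
dim = 528-64 = 464


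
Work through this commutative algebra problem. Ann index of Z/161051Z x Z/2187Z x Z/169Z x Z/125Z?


Exponent = lcm of the cyclic orders; pairwise coprime => product.
11^5*3^7*13^2*5^3=161051*2187*169*125=7440616594125


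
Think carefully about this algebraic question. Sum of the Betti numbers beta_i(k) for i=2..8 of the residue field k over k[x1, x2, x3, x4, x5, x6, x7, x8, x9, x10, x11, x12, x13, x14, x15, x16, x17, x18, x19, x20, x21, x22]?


Koszul resolution: beta_i(k)=C(n,i), n=22
C(22,2)=231, C(22,3)=1540, C(22,4)=7315, C(22,5)=26334, C(22,6)=74613, C(22,7)=170544, C(22,8)=319770
Sum=600347


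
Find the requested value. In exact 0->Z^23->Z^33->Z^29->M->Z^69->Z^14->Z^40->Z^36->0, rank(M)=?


Alt sum=0:
(-1)^0*23 + (-1)^1*33 + (-1)^2*29 + (-1)^3*? + (-1)^4*69 + (-1)^5*14 + (-1)^6*40 + (-1)^7*36=0
rank(M)=78


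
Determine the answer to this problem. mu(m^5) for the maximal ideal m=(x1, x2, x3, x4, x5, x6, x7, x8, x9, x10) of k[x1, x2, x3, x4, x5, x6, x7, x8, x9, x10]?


Graded Nakayama: mu(m^d) = dim_k (m^d/m^(d+1)) = #degree-5 monomials in 10 vars
C(n+d-1,d)=C(14,5)=2002


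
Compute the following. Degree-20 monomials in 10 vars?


C(d+n-1,n-1)=C(29,9)=10015005


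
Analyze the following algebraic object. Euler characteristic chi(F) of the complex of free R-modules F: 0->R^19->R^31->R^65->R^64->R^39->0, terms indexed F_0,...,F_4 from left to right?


chi = sum (-1)^i * rank:
(-1)^0*19=19
(-1)^1*31=-31
(-1)^2*65=65
(-1)^3*64=-64
(-1)^4*39=39
chi=28


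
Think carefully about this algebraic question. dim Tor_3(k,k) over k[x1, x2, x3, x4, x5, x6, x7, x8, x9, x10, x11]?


Koszul: C(n,i)=C(11,3)=165


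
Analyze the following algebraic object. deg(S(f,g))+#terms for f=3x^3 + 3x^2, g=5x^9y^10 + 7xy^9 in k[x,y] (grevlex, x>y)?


LT(f)=3x^3, LT(g)=5x^9y^10
lcm(LM)=x^9y^10
S(f,g) (scaled by 15 to clear denominators) = 5x^6y^10*f - 3*g = 15x^8y^10 - 21xy^9
2 terms, deg 18.
18+2=20


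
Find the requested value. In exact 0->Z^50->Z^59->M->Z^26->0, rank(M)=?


Alt sum=0:
(-1)^0*50 + (-1)^1*59 + (-1)^2*? + (-1)^3*26=0
rank(M)=35


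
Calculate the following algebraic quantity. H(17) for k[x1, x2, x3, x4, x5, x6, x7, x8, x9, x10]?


C(d+n-1,n-1)=C(26,9)=3124550


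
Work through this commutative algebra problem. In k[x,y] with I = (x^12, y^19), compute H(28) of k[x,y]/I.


k[x,y], I = (x^12, y^19), d = 28
Need i < 12 and d-i < 19.
Range: 10 <= i <= 11.
H(28) = 2


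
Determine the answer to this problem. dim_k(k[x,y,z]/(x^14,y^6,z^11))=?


Basis: x^iy^jz^k, i<14,j<6,k<11
14*6*11=924


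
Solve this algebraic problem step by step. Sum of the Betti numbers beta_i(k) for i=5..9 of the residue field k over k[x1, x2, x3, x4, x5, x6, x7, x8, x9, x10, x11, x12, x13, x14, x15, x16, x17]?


Koszul resolution: beta_i(k)=C(n,i), n=17
C(17,5)=6188, C(17,6)=12376, C(17,7)=19448, C(17,8)=24310, C(17,9)=24310
Sum=86632


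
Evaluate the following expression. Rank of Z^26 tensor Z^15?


rank(M(x)N) = rank(M)*rank(N)
26*15 = 390


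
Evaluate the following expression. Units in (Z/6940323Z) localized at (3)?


Local ring = Z/243Z.
phi(243) = 3^4*(3-1) = 162


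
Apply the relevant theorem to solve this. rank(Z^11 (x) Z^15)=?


rank(M(x)N) = rank(M)*rank(N)
11*15 = 165


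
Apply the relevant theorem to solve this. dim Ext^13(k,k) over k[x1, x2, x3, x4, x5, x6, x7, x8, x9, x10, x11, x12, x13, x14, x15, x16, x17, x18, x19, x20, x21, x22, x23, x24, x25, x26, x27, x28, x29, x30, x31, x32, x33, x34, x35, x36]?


C(n,i)=C(36,13)=2310789600


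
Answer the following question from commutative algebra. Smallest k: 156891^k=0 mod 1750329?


156891^k mod 1750329:
k=1: 156891
k=2: 1659483
k=3: 9261
k=4: 194481
k=5: 583443
k=6: 0
First zero at k = 6


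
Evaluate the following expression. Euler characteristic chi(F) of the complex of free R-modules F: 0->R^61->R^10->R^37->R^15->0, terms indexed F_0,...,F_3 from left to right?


chi = sum (-1)^i * rank:
(-1)^0*61=61
(-1)^1*10=-10
(-1)^2*37=37
(-1)^3*15=-15
chi=73


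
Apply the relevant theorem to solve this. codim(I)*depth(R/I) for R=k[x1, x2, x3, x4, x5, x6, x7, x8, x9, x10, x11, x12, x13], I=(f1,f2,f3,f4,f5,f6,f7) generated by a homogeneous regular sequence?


codim=7, depth=dim(R/I)=13-7=6
Product=7*6=42


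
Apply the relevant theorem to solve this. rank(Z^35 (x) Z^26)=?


rank(M(x)N) = rank(M)*rank(N)
35*26 = 910


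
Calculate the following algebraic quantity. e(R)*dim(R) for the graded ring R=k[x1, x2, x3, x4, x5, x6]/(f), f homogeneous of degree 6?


e(R)=deg(f)=6, dim(R)=6-1=5
e*dim=6*5=30


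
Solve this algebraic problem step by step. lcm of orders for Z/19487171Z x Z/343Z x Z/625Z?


Exponent = lcm of the cyclic orders; pairwise coprime => product.
11^7*7^3*5^4=19487171*343*625=4177562283125


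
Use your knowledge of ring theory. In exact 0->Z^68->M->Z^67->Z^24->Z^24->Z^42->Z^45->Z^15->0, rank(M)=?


Alt sum=0:
(-1)^0*68 + (-1)^1*? + (-1)^2*67 + (-1)^3*24 + (-1)^4*24 + (-1)^5*42 + (-1)^6*45 + (-1)^7*15=0
rank(M)=123


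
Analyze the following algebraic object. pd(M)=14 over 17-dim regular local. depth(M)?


pd+depth=depth(R)=17
depth=17-14=3


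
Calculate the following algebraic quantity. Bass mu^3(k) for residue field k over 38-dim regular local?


C(n,i)=C(38,3)=8436


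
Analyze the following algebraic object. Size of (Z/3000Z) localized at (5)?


5-primary part: 3000=5^3*24
Size=5^3=125


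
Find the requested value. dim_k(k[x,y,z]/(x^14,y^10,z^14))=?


Basis: x^iy^jz^k, i<14,j<10,k<14
14*10*14=1960


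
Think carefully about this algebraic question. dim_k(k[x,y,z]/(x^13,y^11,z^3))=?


Basis: x^iy^jz^k, i<13,j<11,k<3
13*11*3=429


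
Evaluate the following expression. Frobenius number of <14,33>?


gcd(14,33)=1 => F=ab-a-b=14*33-14-33=462-47=415


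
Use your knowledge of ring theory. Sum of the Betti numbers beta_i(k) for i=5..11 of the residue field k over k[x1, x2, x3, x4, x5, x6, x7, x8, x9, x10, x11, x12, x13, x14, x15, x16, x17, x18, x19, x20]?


Koszul resolution: beta_i(k)=C(n,i), n=20
C(20,5)=15504, C(20,6)=38760, C(20,7)=77520, C(20,8)=125970, C(20,9)=167960, C(20,10)=184756, C(20,11)=167960
Sum=778430


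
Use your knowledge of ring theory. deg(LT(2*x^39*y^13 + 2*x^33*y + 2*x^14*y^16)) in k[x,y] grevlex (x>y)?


LT: 2*x^39*y^13
deg_x=39, deg_y=13
Total=39+13=52


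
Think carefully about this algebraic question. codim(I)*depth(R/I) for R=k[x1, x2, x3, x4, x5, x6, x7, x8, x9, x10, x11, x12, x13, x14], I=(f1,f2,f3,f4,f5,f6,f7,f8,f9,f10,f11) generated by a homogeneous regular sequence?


codim=11, depth=dim(R/I)=14-11=3
Product=11*3=33


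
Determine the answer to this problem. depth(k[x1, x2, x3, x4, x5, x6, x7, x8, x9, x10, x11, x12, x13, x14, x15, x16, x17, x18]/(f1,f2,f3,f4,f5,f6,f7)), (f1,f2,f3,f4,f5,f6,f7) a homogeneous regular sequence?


depth(R)=18
depth(R/I)=18-7=11


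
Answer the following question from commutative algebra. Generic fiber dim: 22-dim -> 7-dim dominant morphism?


dim(fiber)=dim(X)-dim(Y)=22-7=15


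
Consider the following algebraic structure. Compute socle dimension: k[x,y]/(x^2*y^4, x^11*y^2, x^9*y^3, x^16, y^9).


Socle = ann(m) = span of standard monomials u with x*u, y*u in I (staircase corners).
Minimal generators: x^16, x^11*y^2, x^9*y^3, x^2*y^4, y^9
Corners: xy^8, x^8y^3, x^10y^2, x^15y
Socle dim=4


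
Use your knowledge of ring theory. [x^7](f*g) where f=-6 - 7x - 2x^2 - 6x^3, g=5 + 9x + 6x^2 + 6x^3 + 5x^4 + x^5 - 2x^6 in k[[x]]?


[x^7] = sum a_i*b_j, i+j=7
  -7*-2=14
  -2*1=-2
  -6*5=-30
Sum=-18


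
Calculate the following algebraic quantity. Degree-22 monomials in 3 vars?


C(d+n-1,n-1)=C(24,2)=276


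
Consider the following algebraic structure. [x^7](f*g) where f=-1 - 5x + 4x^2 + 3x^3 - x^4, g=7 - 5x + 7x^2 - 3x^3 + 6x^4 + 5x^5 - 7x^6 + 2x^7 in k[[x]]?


[x^7] = sum a_i*b_j, i+j=7
  -1*2=-2
  -5*-7=35
  4*5=20
  3*6=18
  -1*-3=3
Sum=74


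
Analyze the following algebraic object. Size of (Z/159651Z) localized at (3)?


3-primary part: 159651=3^7*73
Size=3^7=2187


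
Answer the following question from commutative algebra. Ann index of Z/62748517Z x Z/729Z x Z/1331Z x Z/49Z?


Exponent = lcm of the cyclic orders; pairwise coprime => product.
13^7*3^6*11^3*7^2=62748517*729*1331*49=2983356341532567
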